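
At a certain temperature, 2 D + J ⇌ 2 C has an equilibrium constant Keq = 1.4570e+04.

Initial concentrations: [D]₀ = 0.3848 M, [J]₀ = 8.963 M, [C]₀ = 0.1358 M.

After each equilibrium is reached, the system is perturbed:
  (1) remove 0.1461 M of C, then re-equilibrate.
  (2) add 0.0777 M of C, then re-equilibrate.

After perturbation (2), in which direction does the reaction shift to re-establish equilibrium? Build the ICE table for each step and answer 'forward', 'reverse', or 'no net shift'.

Direction: reverse

Q₀ = 0.0139 vs Keq = 1.4570e+04 ⇒ Q<K, forward
Step 1:
                  D         J         C
  init       0.3848     8.963    0.1358
  Δ         -0.3833   -0.1917    0.3833
  eq       0.001452     8.771    0.5191
  solve Keq expr → x = 0.1917; check Q = 1.4570e+04
Then remove 0.1461 M of C.
Step 2:
                  D         J         C
  init     0.001452     8.771     0.373
  Δ       -4.0753e-04 -2.0377e-04 4.0753e-04
  eq       0.001045     8.771    0.3735
  solve Keq expr → x = 2.0377e-04; check Q = 1.4570e+04
Then add 0.0777 M of C.
Step 3:
                  D         J         C
  init     0.001045     8.771    0.4512
  Δ       2.1674e-04 1.0837e-04 -2.1674e-04
  eq       0.001261     8.771    0.4509
  solve Keq expr → x = -1.0837e-04; check Q = 1.4570e+04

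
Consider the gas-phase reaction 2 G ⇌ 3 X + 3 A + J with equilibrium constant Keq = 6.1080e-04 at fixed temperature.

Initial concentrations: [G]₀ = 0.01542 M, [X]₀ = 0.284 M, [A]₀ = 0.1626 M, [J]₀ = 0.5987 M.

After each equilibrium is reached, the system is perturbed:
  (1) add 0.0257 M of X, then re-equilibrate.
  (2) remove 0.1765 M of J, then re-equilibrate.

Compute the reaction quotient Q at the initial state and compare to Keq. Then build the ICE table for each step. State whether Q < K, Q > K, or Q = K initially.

Q₀ = 0.2479 vs Keq = 6.1080e-04 ⇒ Q>K, reverse
Step 1:
                   G          X          A          J
  I          0.01542      0.284     0.1626     0.5987
  C          0.05283   -0.07925   -0.07925   -0.02642
  E          0.06825     0.2048    0.08335     0.5723
  solve Keq expr → x = -0.02642; check Q = 6.1080e-04
Then add 0.0257 M of X.
Step 2:
                   G          X          A          J
  I          0.06825     0.2305    0.08335     0.5723
  C         0.003381  -0.005071  -0.005071   -0.00169
  E          0.07163     0.2254    0.07828     0.5706
  solve Keq expr → x = -0.00169; check Q = 6.1080e-04
Then remove 0.1765 M of J.
Step 3:
                   G          X          A          J
  I          0.07163     0.2254    0.07828     0.3941
  C        -0.003516   0.005274   0.005274   0.001758
  E          0.06812     0.2307    0.08356     0.3959
  solve Keq expr → x = 0.001758; check Q = 6.1080e-04

Q₀ = 0.2479; Q > K (proceeds reverse)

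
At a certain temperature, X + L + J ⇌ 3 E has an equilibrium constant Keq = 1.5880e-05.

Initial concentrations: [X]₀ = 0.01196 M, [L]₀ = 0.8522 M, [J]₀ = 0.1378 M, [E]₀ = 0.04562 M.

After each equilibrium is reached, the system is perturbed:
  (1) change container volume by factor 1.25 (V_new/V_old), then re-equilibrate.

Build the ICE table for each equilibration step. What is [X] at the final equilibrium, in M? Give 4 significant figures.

[X]_eq = 0.02072 M

Q₀ = 0.0676 vs Keq = 1.5880e-05 ⇒ Q>K, reverse
Step 1:
                    X           L           J           E
  Initial     0.01196      0.8522      0.1378     0.04562
  Change      0.01395     0.01395     0.01395    -0.04184
  Equil       0.02591      0.8661      0.1517    0.003781
  solve Keq expr → x = -0.01395; check Q = 1.5880e-05
Then change container volume by factor 1.25 (V_new/V_old).
Step 2:
                    X           L           J           E
  Initial     0.02072      0.6929      0.1214    0.003025
  Change            0           0           0           0
  Equil       0.02072      0.6929      0.1214    0.003025
  solve Keq expr → x = 0; check Q = 1.5880e-05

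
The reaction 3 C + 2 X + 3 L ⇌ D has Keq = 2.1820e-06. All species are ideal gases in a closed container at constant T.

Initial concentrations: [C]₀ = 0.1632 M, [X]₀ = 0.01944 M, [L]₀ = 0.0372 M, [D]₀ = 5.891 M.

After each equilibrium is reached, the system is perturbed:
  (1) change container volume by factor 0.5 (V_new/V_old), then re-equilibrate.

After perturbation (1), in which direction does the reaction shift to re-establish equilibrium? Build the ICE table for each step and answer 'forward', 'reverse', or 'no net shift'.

Q₀ = 6.9664e+10 vs Keq = 2.1820e-06 ⇒ Q>K, reverse
Step 1:
                   C          X          L          D
  Initial     0.1632    0.01944     0.0372      5.891
  Change       6.566      4.378      6.566     -2.189
  Equil         6.73      4.397      6.604      3.702
  solve Keq expr → x = -2.189; check Q = 2.1820e-06
Then change container volume by factor 0.5 (V_new/V_old).
Step 2:
                   C          X          L          D
  Initial      13.46      8.794      13.21      7.404
  Change      -5.832     -3.888     -5.832      1.944
  Equil        7.627      4.906      7.375      9.348
  solve Keq expr → x = 1.944; check Q = 2.1820e-06

Direction: forward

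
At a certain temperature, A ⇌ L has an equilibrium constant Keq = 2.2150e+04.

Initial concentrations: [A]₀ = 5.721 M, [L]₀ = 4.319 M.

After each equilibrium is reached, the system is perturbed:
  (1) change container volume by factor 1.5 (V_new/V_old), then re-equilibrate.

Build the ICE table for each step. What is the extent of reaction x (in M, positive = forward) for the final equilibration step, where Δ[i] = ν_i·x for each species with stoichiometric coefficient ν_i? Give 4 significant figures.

x = 0 M

Q₀ = 0.7549 vs Keq = 2.2150e+04 ⇒ Q<K, forward
Step 1:
                    A           L
  I             5.721       4.319
  C            -5.721       5.721
  E        4.5325e-04       10.04
  solve Keq expr → x = 5.721; check Q = 2.2150e+04
Then change container volume by factor 1.5 (V_new/V_old).
Step 2:
                    A           L
  I        3.0217e-04       6.693
  C                 0           0
  E        3.0217e-04       6.693
  solve Keq expr → x = 0; check Q = 2.2150e+04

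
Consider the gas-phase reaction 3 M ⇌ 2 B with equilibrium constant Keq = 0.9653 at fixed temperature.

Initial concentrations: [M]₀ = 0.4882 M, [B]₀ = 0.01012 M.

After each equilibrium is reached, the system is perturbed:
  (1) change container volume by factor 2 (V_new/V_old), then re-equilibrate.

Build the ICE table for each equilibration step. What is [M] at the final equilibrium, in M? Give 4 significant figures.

[M]_eq = 0.1586 M

Q₀ = 8.8017e-04 vs Keq = 0.9653 ⇒ Q<K, forward
Step 1:
                    M           B
  Initial      0.4882     0.01012
  Change      -0.2059      0.1373
  Equil        0.2823      0.1474
  solve Keq expr → x = 0.06863; check Q = 0.9653
Then change container volume by factor 2 (V_new/V_old).
Step 2:
                    M           B
  Initial      0.1412     0.07369
  Change      0.01745    -0.01163
  Equil        0.1586     0.06206
  solve Keq expr → x = -0.005815; check Q = 0.9653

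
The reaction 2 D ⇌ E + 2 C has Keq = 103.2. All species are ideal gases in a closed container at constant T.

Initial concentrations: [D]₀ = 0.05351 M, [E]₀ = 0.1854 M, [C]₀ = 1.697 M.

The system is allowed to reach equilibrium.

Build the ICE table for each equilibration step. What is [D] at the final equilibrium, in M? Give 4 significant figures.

Q₀ = 186.5 vs Keq = 103.2 ⇒ Q>K, reverse
Step 1:
                   D          E          C
  I          0.05351     0.1854      1.697
  C          0.01616  -0.008081   -0.01616
  E          0.06967     0.1773      1.681
  solve Keq expr → x = -0.008081; check Q = 103.2

[D]_eq = 0.06967 M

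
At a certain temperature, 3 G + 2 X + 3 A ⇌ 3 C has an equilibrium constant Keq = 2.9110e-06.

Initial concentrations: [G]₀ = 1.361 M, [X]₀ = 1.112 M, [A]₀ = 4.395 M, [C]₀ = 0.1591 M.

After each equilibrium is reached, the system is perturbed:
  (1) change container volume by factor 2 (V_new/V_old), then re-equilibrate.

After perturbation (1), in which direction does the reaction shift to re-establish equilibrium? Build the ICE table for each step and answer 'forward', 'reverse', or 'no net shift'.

Direction: reverse

Q₀ = 1.5218e-05 vs Keq = 2.9110e-06 ⇒ Q>K, reverse
Step 1:
                  G         X         A         C
  init        1.361     1.112     4.395    0.1591
  Δ         0.05979   0.03986   0.05979  -0.05979
  eq          1.421     1.152     4.455   0.09931
  solve Keq expr → x = -0.01993; check Q = 2.9110e-06
Then change container volume by factor 2 (V_new/V_old).
Step 2:
                  G         X         A         C
  init       0.7104    0.5759     2.227   0.04965
  Δ         0.03264   0.02176   0.03264  -0.03264
  eq          0.743    0.5977      2.26   0.01701
  solve Keq expr → x = -0.01088; check Q = 2.9110e-06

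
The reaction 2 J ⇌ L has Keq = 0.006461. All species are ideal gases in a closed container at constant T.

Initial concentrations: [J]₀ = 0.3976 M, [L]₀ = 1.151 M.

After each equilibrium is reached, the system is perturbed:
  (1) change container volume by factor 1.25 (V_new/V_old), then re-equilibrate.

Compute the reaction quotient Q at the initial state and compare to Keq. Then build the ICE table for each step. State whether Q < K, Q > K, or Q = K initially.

Q₀ = 7.281; Q > K (proceeds reverse)

Q₀ = 7.281 vs Keq = 0.006461 ⇒ Q>K, reverse
Step 1:
                  J         L
  init       0.3976     1.151
  Δ           2.214    -1.107
  eq          2.611   0.04406
  solve Keq expr → x = -1.107; check Q = 0.006461
Then change container volume by factor 1.25 (V_new/V_old).
Step 2:
                  J         L
  init        2.089   0.03525
  Δ         0.01338 -0.006688
  eq          2.103   0.02856
  solve Keq expr → x = -0.006688; check Q = 0.006461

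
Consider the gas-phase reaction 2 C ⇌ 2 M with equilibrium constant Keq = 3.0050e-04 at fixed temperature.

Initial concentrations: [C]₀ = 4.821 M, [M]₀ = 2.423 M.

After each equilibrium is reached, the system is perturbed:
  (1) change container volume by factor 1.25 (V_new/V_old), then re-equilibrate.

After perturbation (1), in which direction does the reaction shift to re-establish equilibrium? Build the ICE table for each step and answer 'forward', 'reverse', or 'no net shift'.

Direction: no net shift

Q₀ = 0.2526 vs Keq = 3.0050e-04 ⇒ Q>K, reverse
Step 1:
                    C           M
  init          4.821       2.423
  Δ               2.3        -2.3
  eq            7.121      0.1234
  solve Keq expr → x = -1.15; check Q = 3.0050e-04
Then change container volume by factor 1.25 (V_new/V_old).
Step 2:
                    C           M
  init          5.696     0.09875
  Δ                 0           0
  eq            5.696     0.09875
  solve Keq expr → x = 0; check Q = 3.0050e-04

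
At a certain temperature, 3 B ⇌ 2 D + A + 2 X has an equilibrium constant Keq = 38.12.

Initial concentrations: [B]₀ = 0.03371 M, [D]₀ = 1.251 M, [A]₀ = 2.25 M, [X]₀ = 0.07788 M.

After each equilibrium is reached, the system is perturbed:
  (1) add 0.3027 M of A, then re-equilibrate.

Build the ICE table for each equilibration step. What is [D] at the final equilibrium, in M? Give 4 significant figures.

[D]_eq = 1.228 M

Q₀ = 557.5 vs Keq = 38.12 ⇒ Q>K, reverse
Step 1:
                  B         D         A         X
  I         0.03371     1.251      2.25   0.07788
  C         0.03202  -0.02134  -0.01067  -0.02134
  E         0.06573      1.23     2.239   0.05654
  solve Keq expr → x = -0.01067; check Q = 38.12
Then add 0.3027 M of A.
Step 2:
                  B         D         A         X
  I         0.06573      1.23     2.542   0.05654
  C        0.001809 -0.001206 -6.0303e-04 -0.001206
  E         0.06753     1.228     2.541   0.05533
  solve Keq expr → x = -6.0303e-04; check Q = 38.12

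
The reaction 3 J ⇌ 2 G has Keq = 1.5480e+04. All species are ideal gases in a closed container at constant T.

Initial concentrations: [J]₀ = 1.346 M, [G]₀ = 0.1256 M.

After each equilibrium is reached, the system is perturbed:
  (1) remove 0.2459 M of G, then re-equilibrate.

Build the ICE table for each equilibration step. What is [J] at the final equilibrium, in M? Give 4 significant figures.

Q₀ = 0.006469 vs Keq = 1.5480e+04 ⇒ Q<K, forward
Step 1:
                   J          G
  init         1.346     0.1256
  Δ           -1.306     0.8707
  eq         0.04002     0.9963
  solve Keq expr → x = 0.4353; check Q = 1.5480e+04
Then remove 0.2459 M of G.
Step 2:
                   J          G
  init       0.04002     0.7504
  Δ        -0.006759   0.004506
  eq         0.03326     0.7549
  solve Keq expr → x = 0.002253; check Q = 1.5480e+04

[J]_eq = 0.03326 M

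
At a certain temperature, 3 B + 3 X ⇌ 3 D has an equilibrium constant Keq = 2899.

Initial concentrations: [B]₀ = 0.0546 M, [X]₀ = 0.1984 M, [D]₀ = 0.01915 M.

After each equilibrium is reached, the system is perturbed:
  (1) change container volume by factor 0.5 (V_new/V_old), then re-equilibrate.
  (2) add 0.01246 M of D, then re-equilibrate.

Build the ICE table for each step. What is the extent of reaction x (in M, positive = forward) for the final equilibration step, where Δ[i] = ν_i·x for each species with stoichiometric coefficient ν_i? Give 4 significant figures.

Q₀ = 5.525 vs Keq = 2899 ⇒ Q<K, forward
Step 1:
                  B         X         D
  I          0.0546    0.1984   0.01915
  C        -0.03267  -0.03267   0.03267
  E         0.02193    0.1657   0.05182
  solve Keq expr → x = 0.01089; check Q = 2899
Then change container volume by factor 0.5 (V_new/V_old).
Step 2:
                  B         X         D
  I         0.04386    0.3315    0.1036
  C        -0.01696  -0.01696   0.01696
  E         0.02689    0.3145    0.1206
  solve Keq expr → x = 0.005654; check Q = 2899
Then add 0.01246 M of D.
Step 3:
                  B         X         D
  I         0.02689    0.3145    0.1331
  C        0.002113  0.002113 -0.002113
  E         0.02901    0.3166     0.131
  solve Keq expr → x = -7.0420e-04; check Q = 2899

x = -7.0420e-04 M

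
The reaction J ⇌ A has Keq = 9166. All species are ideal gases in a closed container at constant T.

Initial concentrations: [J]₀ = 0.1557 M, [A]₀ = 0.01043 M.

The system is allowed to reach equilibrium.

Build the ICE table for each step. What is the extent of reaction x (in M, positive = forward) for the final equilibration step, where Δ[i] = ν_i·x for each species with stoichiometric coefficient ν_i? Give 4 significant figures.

Q₀ = 0.06699 vs Keq = 9166 ⇒ Q<K, forward
Step 1:
                    J           A
  Initial      0.1557     0.01043
  Change      -0.1557      0.1557
  Equil    1.8123e-05      0.1661
  solve Keq expr → x = 0.1557; check Q = 9166

x = 0.1557 M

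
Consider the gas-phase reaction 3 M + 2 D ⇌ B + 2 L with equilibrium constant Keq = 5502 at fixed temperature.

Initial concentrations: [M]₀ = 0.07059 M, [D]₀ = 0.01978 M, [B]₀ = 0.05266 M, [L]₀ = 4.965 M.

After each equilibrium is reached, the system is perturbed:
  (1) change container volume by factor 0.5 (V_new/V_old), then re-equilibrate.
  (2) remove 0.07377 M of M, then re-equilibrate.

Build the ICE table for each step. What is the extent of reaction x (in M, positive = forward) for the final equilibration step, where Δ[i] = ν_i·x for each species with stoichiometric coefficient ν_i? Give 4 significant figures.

Q₀ = 9.4327e+06 vs Keq = 5502 ⇒ Q>K, reverse
Step 1:
                    M           D           B           L
  I           0.07059     0.01978     0.05266       4.965
  C            0.1158     0.07723    -0.03862    -0.07723
  E            0.1864     0.09701     0.01404       4.888
  solve Keq expr → x = -0.03862; check Q = 5502
Then change container volume by factor 0.5 (V_new/V_old).
Step 2:
                    M           D           B           L
  I            0.3729       0.194     0.02809       9.776
  C          -0.05416     -0.0361     0.01805      0.0361
  E            0.3187      0.1579     0.04614       9.812
  solve Keq expr → x = 0.01805; check Q = 5502
Then remove 0.07377 M of M.
Step 3:
                    M           D           B           L
  I            0.2449      0.1579     0.04614       9.812
  C           0.02843     0.01895   -0.009476    -0.01895
  E            0.2734      0.1769     0.03667       9.793
  solve Keq expr → x = -0.009476; check Q = 5502

x = -0.009476 M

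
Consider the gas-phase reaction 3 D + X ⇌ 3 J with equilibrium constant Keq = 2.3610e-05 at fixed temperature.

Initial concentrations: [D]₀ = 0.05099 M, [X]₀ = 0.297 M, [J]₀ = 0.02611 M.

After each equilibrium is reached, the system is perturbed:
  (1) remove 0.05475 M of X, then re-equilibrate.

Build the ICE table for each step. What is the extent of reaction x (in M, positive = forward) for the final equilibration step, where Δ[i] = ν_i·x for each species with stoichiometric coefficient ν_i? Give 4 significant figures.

Q₀ = 0.4521 vs Keq = 2.3610e-05 ⇒ Q>K, reverse
Step 1:
                  D         X         J
  Initial   0.05099     0.297   0.02611
  Change    0.02465  0.008216  -0.02465
  Equil     0.07564    0.3052  0.001461
  solve Keq expr → x = -0.008216; check Q = 2.3610e-05
Then remove 0.05475 M of X.
Step 2:
                  D         X         J
  Initial   0.07564    0.2505  0.001461
  Change  9.1464e-05 3.0488e-05 -9.1464e-05
  Equil     0.07573    0.2505   0.00137
  solve Keq expr → x = -3.0488e-05; check Q = 2.3610e-05

x = -3.0488e-05 M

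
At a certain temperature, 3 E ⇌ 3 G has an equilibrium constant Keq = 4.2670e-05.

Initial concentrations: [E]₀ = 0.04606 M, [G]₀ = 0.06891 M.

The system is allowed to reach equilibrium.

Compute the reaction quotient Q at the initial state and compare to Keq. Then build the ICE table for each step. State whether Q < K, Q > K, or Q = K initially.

Q₀ = 3.349; Q > K (proceeds reverse)

Q₀ = 3.349 vs Keq = 4.2670e-05 ⇒ Q>K, reverse
Step 1:
                  E         G
  init      0.04606   0.06891
  Δ         0.06503  -0.06503
  eq         0.1111  0.003882
  solve Keq expr → x = -0.02168; check Q = 4.2670e-05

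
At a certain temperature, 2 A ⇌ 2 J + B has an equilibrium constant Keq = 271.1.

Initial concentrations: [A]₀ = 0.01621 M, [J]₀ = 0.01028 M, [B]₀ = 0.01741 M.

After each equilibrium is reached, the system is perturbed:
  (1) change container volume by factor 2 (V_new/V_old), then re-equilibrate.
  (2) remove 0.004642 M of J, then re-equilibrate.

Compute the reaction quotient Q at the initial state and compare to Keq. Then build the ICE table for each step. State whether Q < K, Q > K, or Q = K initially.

Q₀ = 0.007002; Q < K (proceeds forward)

Q₀ = 0.007002 vs Keq = 271.1 ⇒ Q<K, forward
Step 1:
                  A         J         B
  init      0.01621   0.01028   0.01741
  Δ        -0.01596   0.01596  0.007978
  eq      2.5389e-04   0.02624   0.02539
  solve Keq expr → x = 0.007978; check Q = 271.1
Then change container volume by factor 2 (V_new/V_old).
Step 2:
                  A         J         B
  init    1.2695e-04   0.01312   0.01269
  Δ       -3.6864e-05 3.6864e-05 1.8432e-05
  eq      9.0082e-05   0.01315   0.01271
  solve Keq expr → x = 1.8432e-05; check Q = 271.1
Then remove 0.004642 M of J.
Step 3:
                  A         J         B
  init    9.0082e-05  0.008513   0.01271
  Δ       -3.1535e-05 3.1535e-05 1.5768e-05
  eq      5.8547e-05  0.008544   0.01273
  solve Keq expr → x = 1.5768e-05; check Q = 271.1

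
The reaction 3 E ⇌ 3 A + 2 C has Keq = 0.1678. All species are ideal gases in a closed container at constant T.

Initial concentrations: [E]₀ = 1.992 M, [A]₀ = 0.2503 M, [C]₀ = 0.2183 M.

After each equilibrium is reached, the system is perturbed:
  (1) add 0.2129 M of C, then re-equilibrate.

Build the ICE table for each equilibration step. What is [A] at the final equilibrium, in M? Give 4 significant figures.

[A]_eq = 0.859 M

Q₀ = 9.4541e-05 vs Keq = 0.1678 ⇒ Q<K, forward
Step 1:
                    E           A           C
  Initial       1.992      0.2503      0.2183
  Change      -0.6857      0.6857      0.4571
  Equil         1.306       0.936      0.6754
  solve Keq expr → x = 0.2286; check Q = 0.1678
Then add 0.2129 M of C.
Step 2:
                    E           A           C
  Initial       1.306       0.936      0.8883
  Change      0.07694    -0.07694     -0.0513
  Equil         1.383       0.859       0.837
  solve Keq expr → x = -0.02565; check Q = 0.1678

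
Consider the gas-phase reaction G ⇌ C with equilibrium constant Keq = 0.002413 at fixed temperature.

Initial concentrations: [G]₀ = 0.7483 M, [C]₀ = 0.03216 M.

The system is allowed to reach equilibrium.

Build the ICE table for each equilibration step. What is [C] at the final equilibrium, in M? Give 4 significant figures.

[C]_eq = 0.001879 M

Q₀ = 0.04298 vs Keq = 0.002413 ⇒ Q>K, reverse
Step 1:
                    G           C
  I            0.7483     0.03216
  C           0.03028    -0.03028
  E            0.7786    0.001879
  solve Keq expr → x = -0.03028; check Q = 0.002413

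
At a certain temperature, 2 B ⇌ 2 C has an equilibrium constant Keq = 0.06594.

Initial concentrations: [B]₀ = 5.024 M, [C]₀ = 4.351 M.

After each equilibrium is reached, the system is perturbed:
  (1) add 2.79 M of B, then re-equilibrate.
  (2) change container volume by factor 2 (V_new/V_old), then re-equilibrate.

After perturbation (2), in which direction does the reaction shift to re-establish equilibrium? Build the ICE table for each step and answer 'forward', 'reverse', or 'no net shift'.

Direction: no net shift

Q₀ = 0.75 vs Keq = 0.06594 ⇒ Q>K, reverse
Step 1:
                   B          C
  Initial      5.024      4.351
  Change       2.435     -2.435
  Equil        7.459      1.916
  solve Keq expr → x = -1.218; check Q = 0.06594
Then add 2.79 M of B.
Step 2:
                   B          C
  Initial      10.25      1.916
  Change     -0.5701     0.5701
  Equil        9.679      2.486
  solve Keq expr → x = 0.285; check Q = 0.06594
Then change container volume by factor 2 (V_new/V_old).
Step 3:
                   B          C
  Initial       4.84      1.243
  Change           0          0
  Equil         4.84      1.243
  solve Keq expr → x = 0; check Q = 0.06594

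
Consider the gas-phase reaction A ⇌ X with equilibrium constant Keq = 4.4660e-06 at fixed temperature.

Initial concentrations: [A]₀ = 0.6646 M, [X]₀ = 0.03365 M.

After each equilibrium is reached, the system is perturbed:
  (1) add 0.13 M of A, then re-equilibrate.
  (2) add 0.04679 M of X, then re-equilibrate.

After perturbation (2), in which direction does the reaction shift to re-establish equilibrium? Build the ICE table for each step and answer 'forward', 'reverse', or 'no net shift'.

Direction: reverse

Q₀ = 0.05063 vs Keq = 4.4660e-06 ⇒ Q>K, reverse
Step 1:
                  A         X
  Initial    0.6646   0.03365
  Change    0.03365  -0.03365
  Equil      0.6982 3.1184e-06
  solve Keq expr → x = -0.03365; check Q = 4.4660e-06
Then add 0.13 M of A.
Step 2:
                  A         X
  Initial    0.8282 3.1184e-06
  Change  -5.8058e-07 5.8058e-07
  Equil      0.8282 3.6989e-06
  solve Keq expr → x = 5.8058e-07; check Q = 4.4660e-06
Then add 0.04679 M of X.
Step 3:
                  A         X
  Initial    0.8282   0.04679
  Change    0.04679  -0.04679
  Equil       0.875 3.9079e-06
  solve Keq expr → x = -0.04679; check Q = 4.4660e-06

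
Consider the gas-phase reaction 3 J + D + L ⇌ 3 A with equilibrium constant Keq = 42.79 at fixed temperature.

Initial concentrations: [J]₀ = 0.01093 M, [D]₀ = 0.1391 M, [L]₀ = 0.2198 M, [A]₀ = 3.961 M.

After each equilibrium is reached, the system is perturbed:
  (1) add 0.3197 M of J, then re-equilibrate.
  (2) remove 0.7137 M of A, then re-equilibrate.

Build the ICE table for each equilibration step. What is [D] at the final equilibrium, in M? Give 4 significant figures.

[D]_eq = 0.4172 M

Q₀ = 1.5567e+09 vs Keq = 42.79 ⇒ Q>K, reverse
Step 1:
                    J           D           L           A
  I           0.01093      0.1391      0.2198       3.961
  C             1.161      0.3869      0.3869      -1.161
  E             1.172       0.526      0.6067         2.8
  solve Keq expr → x = -0.3869; check Q = 42.79
Then add 0.3197 M of J.
Step 2:
                    J           D           L           A
  I             1.491       0.526      0.6067         2.8
  C           -0.1639    -0.05462    -0.05462      0.1639
  E             1.327      0.4714      0.5521       2.964
  solve Keq expr → x = 0.05462; check Q = 42.79
Then remove 0.7137 M of A.
Step 3:
                    J           D           L           A
  I             1.327      0.4714      0.5521       2.251
  C           -0.1625    -0.05417    -0.05417      0.1625
  E             1.165      0.4172      0.4979       2.413
  solve Keq expr → x = 0.05417; check Q = 42.79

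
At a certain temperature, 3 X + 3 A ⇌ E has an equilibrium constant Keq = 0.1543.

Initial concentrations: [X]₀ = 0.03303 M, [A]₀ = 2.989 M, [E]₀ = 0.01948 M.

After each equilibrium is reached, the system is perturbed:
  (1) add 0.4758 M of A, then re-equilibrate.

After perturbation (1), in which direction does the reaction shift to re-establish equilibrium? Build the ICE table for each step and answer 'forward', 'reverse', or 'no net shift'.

Q₀ = 20.24 vs Keq = 0.1543 ⇒ Q>K, reverse
Step 1:
                  X         A         E
  init      0.03303     2.989   0.01948
  Δ         0.05078   0.05078  -0.01693
  eq        0.08381      3.04  0.002552
  solve Keq expr → x = -0.01693; check Q = 0.1543
Then add 0.4758 M of A.
Step 2:
                  X         A         E
  init      0.08381     3.516  0.002552
  Δ       -0.002952 -0.002952 9.8408e-04
  eq        0.08086     3.513  0.003536
  solve Keq expr → x = 9.8408e-04; check Q = 0.1543

Direction: forward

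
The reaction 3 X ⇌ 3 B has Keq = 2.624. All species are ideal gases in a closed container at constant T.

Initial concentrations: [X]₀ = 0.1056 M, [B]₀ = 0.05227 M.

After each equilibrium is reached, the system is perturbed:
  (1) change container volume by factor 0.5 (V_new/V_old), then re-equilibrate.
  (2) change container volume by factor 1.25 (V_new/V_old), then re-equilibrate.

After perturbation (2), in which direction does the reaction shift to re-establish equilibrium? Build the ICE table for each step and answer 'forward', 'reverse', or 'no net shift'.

Direction: no net shift

Q₀ = 0.1213 vs Keq = 2.624 ⇒ Q<K, forward
Step 1:
                   X          B
  init        0.1056    0.05227
  Δ         -0.03925    0.03925
  eq         0.06635    0.09152
  solve Keq expr → x = 0.01308; check Q = 2.624
Then change container volume by factor 0.5 (V_new/V_old).
Step 2:
                   X          B
  init        0.1327      0.183
  Δ                0          0
  eq          0.1327      0.183
  solve Keq expr → x = 0; check Q = 2.624
Then change container volume by factor 1.25 (V_new/V_old).
Step 3:
                   X          B
  init        0.1062     0.1464
  Δ                0          0
  eq          0.1062     0.1464
  solve Keq expr → x = 0; check Q = 2.624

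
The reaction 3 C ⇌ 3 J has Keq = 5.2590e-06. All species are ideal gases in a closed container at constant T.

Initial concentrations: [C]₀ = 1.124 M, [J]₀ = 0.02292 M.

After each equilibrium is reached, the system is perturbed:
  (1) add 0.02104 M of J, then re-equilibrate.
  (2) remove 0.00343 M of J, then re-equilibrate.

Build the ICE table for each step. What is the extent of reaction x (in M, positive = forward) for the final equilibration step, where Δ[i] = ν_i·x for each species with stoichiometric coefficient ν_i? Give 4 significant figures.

Q₀ = 8.4790e-06 vs Keq = 5.2590e-06 ⇒ Q>K, reverse
Step 1:
                  C         J
  I           1.124   0.02292
  C        0.003316 -0.003316
  E           1.127    0.0196
  solve Keq expr → x = -0.001105; check Q = 5.2590e-06
Then add 0.02104 M of J.
Step 2:
                  C         J
  I           1.127   0.04064
  C         0.02068  -0.02068
  E           1.148   0.01996
  solve Keq expr → x = -0.006893; check Q = 5.2590e-06
Then remove 0.00343 M of J.
Step 3:
                  C         J
  I           1.148   0.01653
  C       -0.003371  0.003371
  E           1.145   0.01991
  solve Keq expr → x = 0.001124; check Q = 5.2590e-06

x = 0.001124 M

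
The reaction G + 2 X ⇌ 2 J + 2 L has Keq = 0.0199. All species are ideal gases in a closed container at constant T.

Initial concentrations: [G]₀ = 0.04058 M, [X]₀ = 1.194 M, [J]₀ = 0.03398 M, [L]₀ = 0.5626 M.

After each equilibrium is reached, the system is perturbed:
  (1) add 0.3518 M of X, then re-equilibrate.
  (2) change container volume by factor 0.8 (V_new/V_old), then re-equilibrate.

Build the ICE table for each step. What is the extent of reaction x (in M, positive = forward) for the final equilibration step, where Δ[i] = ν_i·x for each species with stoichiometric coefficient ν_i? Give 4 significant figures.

x = -0.002462 M

Q₀ = 0.006317 vs Keq = 0.0199 ⇒ Q<K, forward
Step 1:
                  G         X         J         L
  init      0.04058     1.194   0.03398    0.5626
  Δ       -0.008607  -0.01721   0.01721   0.01721
  eq        0.03197     1.177   0.05119    0.5798
  solve Keq expr → x = 0.008607; check Q = 0.0199
Then add 0.3518 M of X.
Step 2:
                  G         X         J         L
  init      0.03197     1.529   0.05119    0.5798
  Δ       -0.004544 -0.009087  0.009087  0.009087
  eq        0.02743     1.519   0.06028    0.5889
  solve Keq expr → x = 0.004544; check Q = 0.0199
Then change container volume by factor 0.8 (V_new/V_old).
Step 3:
                  G         X         J         L
  init      0.03429     1.899   0.07535    0.7361
  Δ        0.002462  0.004925 -0.004925 -0.004925
  eq        0.03675     1.904   0.07043    0.7312
  solve Keq expr → x = -0.002462; check Q = 0.0199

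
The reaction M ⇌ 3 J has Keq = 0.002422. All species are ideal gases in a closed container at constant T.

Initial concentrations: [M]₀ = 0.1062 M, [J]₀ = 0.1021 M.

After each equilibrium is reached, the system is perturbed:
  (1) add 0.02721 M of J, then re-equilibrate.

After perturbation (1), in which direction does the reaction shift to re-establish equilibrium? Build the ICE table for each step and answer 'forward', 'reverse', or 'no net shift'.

Q₀ = 0.01002 vs Keq = 0.002422 ⇒ Q>K, reverse
Step 1:
                  M         J
  I          0.1062    0.1021
  C         0.01206  -0.03618
  E          0.1183   0.06592
  solve Keq expr → x = -0.01206; check Q = 0.002422
Then add 0.02721 M of J.
Step 2:
                  M         J
  I          0.1183   0.09313
  C        0.008553  -0.02566
  E          0.1268   0.06747
  solve Keq expr → x = -0.008553; check Q = 0.002422

Direction: reverse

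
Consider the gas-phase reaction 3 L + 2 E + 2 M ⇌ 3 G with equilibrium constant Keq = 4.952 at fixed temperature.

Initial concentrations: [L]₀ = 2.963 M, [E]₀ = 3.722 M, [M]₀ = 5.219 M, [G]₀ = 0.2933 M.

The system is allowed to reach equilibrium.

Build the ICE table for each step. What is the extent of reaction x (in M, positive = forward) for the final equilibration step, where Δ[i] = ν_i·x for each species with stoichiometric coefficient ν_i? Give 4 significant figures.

x = 0.8404 M

Q₀ = 2.5705e-06 vs Keq = 4.952 ⇒ Q<K, forward
Step 1:
                   L          E          M          G
  I            2.963      3.722      5.219     0.2933
  C           -2.521     -1.681     -1.681      2.521
  E           0.4419      2.041      3.538      2.814
  solve Keq expr → x = 0.8404; check Q = 4.952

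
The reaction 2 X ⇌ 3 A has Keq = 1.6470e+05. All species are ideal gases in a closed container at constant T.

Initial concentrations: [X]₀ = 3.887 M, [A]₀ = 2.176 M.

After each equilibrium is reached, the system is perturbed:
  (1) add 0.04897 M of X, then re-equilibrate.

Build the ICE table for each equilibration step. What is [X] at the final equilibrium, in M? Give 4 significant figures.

[X]_eq = 0.05572 M

Q₀ = 0.6819 vs Keq = 1.6470e+05 ⇒ Q<K, forward
Step 1:
                   X          A
  Initial      3.887      2.176
  Change      -3.832      5.748
  Equil      0.05496      7.924
  solve Keq expr → x = 1.916; check Q = 1.6470e+05
Then add 0.04897 M of X.
Step 2:
                   X          A
  Initial     0.1039      7.924
  Change    -0.04822    0.07232
  Equil      0.05572      7.996
  solve Keq expr → x = 0.02411; check Q = 1.6470e+05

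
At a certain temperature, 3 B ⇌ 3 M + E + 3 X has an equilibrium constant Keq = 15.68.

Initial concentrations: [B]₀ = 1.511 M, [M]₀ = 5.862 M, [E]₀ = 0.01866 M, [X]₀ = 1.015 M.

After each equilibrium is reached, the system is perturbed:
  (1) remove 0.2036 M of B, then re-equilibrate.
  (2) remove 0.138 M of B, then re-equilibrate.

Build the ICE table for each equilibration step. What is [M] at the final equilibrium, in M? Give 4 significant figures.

[M]_eq = 5.981 M

Q₀ = 1.139 vs Keq = 15.68 ⇒ Q<K, forward
Step 1:
                    B           M           E           X
  Initial       1.511       5.862     0.01866       1.015
  Change      -0.2039      0.2039     0.06797      0.2039
  Equil         1.307       6.066     0.08663       1.219
  solve Keq expr → x = 0.06797; check Q = 15.68
Then remove 0.2036 M of B.
Step 2:
                    B           M           E           X
  Initial       1.103       6.066     0.08663       1.219
  Change      0.05104    -0.05104    -0.01701    -0.05104
  Equil         1.155       6.015     0.06962       1.168
  solve Keq expr → x = -0.01701; check Q = 15.68
Then remove 0.138 M of B.
Step 3:
                    B           M           E           X
  Initial       1.017       6.015     0.06962       1.168
  Change      0.03399    -0.03399    -0.01133    -0.03399
  Equil         1.051       5.981     0.05829       1.134
  solve Keq expr → x = -0.01133; check Q = 15.68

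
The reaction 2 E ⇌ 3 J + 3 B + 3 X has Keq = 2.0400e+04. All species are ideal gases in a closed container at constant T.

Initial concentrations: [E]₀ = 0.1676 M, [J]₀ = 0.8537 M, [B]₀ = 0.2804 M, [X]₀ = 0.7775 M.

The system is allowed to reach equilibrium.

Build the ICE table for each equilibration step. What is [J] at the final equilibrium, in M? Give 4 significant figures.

[J]_eq = 1.1 M

Q₀ = 0.2295 vs Keq = 2.0400e+04 ⇒ Q<K, forward
Step 1:
                    E           J           B           X
  Initial      0.1676      0.8537      0.2804      0.7775
  Change      -0.1644      0.2466      0.2466      0.2466
  Equil      0.003204         1.1       0.527       1.024
  solve Keq expr → x = 0.0822; check Q = 2.0400e+04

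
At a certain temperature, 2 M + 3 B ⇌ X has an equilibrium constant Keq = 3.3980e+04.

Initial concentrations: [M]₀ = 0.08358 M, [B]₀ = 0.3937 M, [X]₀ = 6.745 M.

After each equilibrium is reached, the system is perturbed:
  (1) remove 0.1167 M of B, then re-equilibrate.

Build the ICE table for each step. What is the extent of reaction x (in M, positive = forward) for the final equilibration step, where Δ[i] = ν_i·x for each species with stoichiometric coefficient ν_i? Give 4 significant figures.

x = -0.01348 M

Q₀ = 1.5823e+04 vs Keq = 3.3980e+04 ⇒ Q<K, forward
Step 1:
                   M          B          X
  Initial    0.08358     0.3937      6.745
  Change     -0.0195   -0.02925   0.009749
  Equil      0.06408     0.3645      6.755
  solve Keq expr → x = 0.009749; check Q = 3.3980e+04
Then remove 0.1167 M of B.
Step 2:
                   M          B          X
  Initial    0.06408     0.2478      6.755
  Change     0.02696    0.04044   -0.01348
  Equil      0.09104     0.2882      6.741
  solve Keq expr → x = -0.01348; check Q = 3.3980e+04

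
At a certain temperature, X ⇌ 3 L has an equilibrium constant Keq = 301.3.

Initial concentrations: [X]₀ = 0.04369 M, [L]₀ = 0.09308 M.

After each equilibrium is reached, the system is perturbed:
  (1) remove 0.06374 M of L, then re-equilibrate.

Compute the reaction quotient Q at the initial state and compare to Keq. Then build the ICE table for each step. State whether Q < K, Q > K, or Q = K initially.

Q₀ = 0.01846 vs Keq = 301.3 ⇒ Q<K, forward
Step 1:
                  X         L
  Initial   0.04369   0.09308
  Change   -0.04365     0.131
  Equil   3.7322e-05     0.224
  solve Keq expr → x = 0.04365; check Q = 301.3
Then remove 0.06374 M of L.
Step 2:
                  X         L
  Initial 3.7322e-05    0.1603
  Change  -2.3633e-05 7.0900e-05
  Equil   1.3689e-05    0.1604
  solve Keq expr → x = 2.3633e-05; check Q = 301.3

Q₀ = 0.01846; Q < K (proceeds forward)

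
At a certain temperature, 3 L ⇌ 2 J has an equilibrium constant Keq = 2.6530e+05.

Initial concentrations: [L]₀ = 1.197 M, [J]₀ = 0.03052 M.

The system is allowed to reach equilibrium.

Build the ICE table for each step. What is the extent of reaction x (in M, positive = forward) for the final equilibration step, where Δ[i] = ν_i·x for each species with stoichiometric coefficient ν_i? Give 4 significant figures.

x = 0.3945 M

Q₀ = 5.4311e-04 vs Keq = 2.6530e+05 ⇒ Q<K, forward
Step 1:
                   L          J
  I            1.197    0.03052
  C           -1.183     0.7889
  E          0.01363     0.8194
  solve Keq expr → x = 0.3945; check Q = 2.6530e+05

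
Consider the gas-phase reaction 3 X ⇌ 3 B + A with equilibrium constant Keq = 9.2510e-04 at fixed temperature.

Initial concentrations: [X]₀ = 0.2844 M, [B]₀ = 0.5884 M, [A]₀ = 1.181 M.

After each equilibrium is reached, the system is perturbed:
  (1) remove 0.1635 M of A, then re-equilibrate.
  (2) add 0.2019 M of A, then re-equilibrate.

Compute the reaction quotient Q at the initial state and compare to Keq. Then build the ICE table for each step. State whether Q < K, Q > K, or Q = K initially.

Q₀ = 10.46 vs Keq = 9.2510e-04 ⇒ Q>K, reverse
Step 1:
                  X         B         A
  Initial    0.2844    0.5884     1.181
  Change     0.5112   -0.5112   -0.1704
  Equil      0.7956   0.07725     1.011
  solve Keq expr → x = -0.1704; check Q = 9.2510e-04
Then remove 0.1635 M of A.
Step 2:
                  X         B         A
  Initial    0.7956   0.07725    0.8471
  Change  -0.004203  0.004203  0.001401
  Equil      0.7914   0.08145    0.8485
  solve Keq expr → x = 0.001401; check Q = 9.2510e-04
Then add 0.2019 M of A.
Step 3:
                  X         B         A
  Initial    0.7914   0.08145      1.05
  Change   0.005067 -0.005067 -0.001689
  Equil      0.7964   0.07638     1.049
  solve Keq expr → x = -0.001689; check Q = 9.2510e-04

Q₀ = 10.46; Q > K (proceeds reverse)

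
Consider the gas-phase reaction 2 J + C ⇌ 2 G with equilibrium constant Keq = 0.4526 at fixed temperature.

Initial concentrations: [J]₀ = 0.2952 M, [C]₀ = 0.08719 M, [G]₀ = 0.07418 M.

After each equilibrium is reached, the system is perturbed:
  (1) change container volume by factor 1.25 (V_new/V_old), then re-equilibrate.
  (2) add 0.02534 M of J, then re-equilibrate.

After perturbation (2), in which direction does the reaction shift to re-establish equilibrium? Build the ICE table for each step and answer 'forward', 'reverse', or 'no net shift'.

Q₀ = 0.7242 vs Keq = 0.4526 ⇒ Q>K, reverse
Step 1:
                  J         C         G
  Initial    0.2952   0.08719   0.07418
  Change    0.01134  0.005669  -0.01134
  Equil      0.3065   0.09286   0.06284
  solve Keq expr → x = -0.005669; check Q = 0.4526
Then change container volume by factor 1.25 (V_new/V_old).
Step 2:
                  J         C         G
  Initial    0.2452   0.07429   0.05027
  Change   0.003972  0.001986 -0.003972
  Equil      0.2492   0.07627    0.0463
  solve Keq expr → x = -0.001986; check Q = 0.4526
Then add 0.02534 M of J.
Step 3:
                  J         C         G
  Initial    0.2745   0.07627    0.0463
  Change  -0.003483 -0.001741  0.003483
  Equil      0.2711   0.07453   0.04978
  solve Keq expr → x = 0.001741; check Q = 0.4526

Direction: forward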